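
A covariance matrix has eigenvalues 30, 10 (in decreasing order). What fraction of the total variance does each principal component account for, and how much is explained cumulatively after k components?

Step 1 — total variance = trace(Sigma) = Σ λ_i = 30 + 10 = 40.

Step 2 — fraction explained by component i = λ_i / Σ λ:
  PC1: 30/40 = 0.75
  PC2: 10/40 = 0.25

Step 3 — cumulative fraction after k components = (λ_1 + ... + λ_k) / Σ λ:
  k = 1: 30/40 = 0.75
  k = 2: (30 + 10)/40 = 40/40 = 1

Summary (fraction, with percent):

explained: PC1 0.75 (75%), PC2 0.25 (25%);  cumulative: 0.75, 1


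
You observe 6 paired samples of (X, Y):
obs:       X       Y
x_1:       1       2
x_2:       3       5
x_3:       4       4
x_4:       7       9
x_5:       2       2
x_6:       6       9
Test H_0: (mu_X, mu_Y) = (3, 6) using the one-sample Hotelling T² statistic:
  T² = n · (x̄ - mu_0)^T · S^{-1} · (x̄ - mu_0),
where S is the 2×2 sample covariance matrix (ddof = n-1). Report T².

Step 1 — sample mean vector:
  mean(X) = (1 + 3 + 4 + 7 + 2 + 6) / 6 = 23/6 = 3.8333
  mean(Y) = (2 + 5 + 4 + 9 + 2 + 9) / 6 = 31/6 = 5.1667
  x̄ = (3.8333, 5.1667),  deviation x̄ - mu_0 = (3.8333, 5.1667) - (3, 6) = (0.8333, -0.8333).

Step 2 — sample covariance matrix, S[i,j] = (1/(n-1)) · Σ_k (x_{k,i} - mean_i) · (x_{k,j} - mean_j), divisor n-1 = 5:
  S[X,X] = ((-2.8333)·(-2.8333) + (-0.8333)·(-0.8333) + (0.1667)·(0.1667) + (3.1667)·(3.1667) + (-1.8333)·(-1.8333) + (2.1667)·(2.1667)) / 5 = 26.8333/5 = 5.3667
  S[X,Y] = ((-2.8333)·(-3.1667) + (-0.8333)·(-0.1667) + (0.1667)·(-1.1667) + (3.1667)·(3.8333) + (-1.8333)·(-3.1667) + (2.1667)·(3.8333)) / 5 = 35.1667/5 = 7.0333
  S[Y,Y] = ((-3.1667)·(-3.1667) + (-0.1667)·(-0.1667) + (-1.1667)·(-1.1667) + (3.8333)·(3.8333) + (-3.1667)·(-3.1667) + (3.8333)·(3.8333)) / 5 = 50.8333/5 = 10.1667
  S = [[5.3667, 7.0333],
 [7.0333, 10.1667]].

Step 3 — invert S. det(S) = 5.3667·10.1667 - (7.0333)² = 5.0933.
  S^{-1} = (1/det) · [[d, -b], [-b, a]] = [[1.9961, -1.3809],
 [-1.3809, 1.0537]].

Step 4 — quadratic form (x̄ - mu_0)^T · S^{-1} · (x̄ - mu_0):
  S^{-1} · (x̄ - mu_0) = (2.8141, -2.0288),
  (x̄ - mu_0)^T · [...] = (0.8333)·(2.8141) + (-0.8333)·(-2.0288) = 4.0358.

Step 5 — scale by n: T² = 6 · 4.0358 = 24.2147.

T² ≈ 24.2147


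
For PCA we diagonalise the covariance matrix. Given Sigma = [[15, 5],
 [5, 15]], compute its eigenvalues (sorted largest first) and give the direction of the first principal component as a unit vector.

Step 1 — characteristic polynomial of 2×2 Sigma:
  det(Sigma - λI) = λ² - trace · λ + det = 0.
  trace = 15 + 15 = 30, det = 15·15 - (5)² = 200.
Step 2 — discriminant:
  Δ = trace² - 4·det = 900 - 800 = 100.
Step 3 — eigenvalues:
  λ = (trace ± √Δ)/2 = (30 ± 10)/2,
  λ_1 = 20,  λ_2 = 10.

Step 4 — unit eigenvector for λ_1: solve (Sigma - λ_1 I)v = 0. First row:
  (15 - 20)·v_x + (5)·v_y = 0, i.e. (-5)·v_x + (5)·v_y = 0,
  so v ∝ (b, λ_1 - a) = (5, 5) = u.
  ||u|| = √((5)² + (5)²) = √(50) ≈ 7.0711,
  v_1 = u/||u|| ≈ (0.7071, 0.7071) (||v_1|| = 1).

λ_1 = 20,  λ_2 = 10;  v_1 ≈ (0.7071, 0.7071)


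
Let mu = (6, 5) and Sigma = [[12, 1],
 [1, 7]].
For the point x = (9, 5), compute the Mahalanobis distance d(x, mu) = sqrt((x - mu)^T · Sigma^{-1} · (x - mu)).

Step 1 — centre the observation: (x - mu) = (3, 0).

Step 2 — invert Sigma. det(Sigma) = 12·7 - (1)² = 83.
  Sigma^{-1} = (1/det) · [[d, -b], [-b, a]] = [[0.0843, -0.012],
 [-0.012, 0.1446]].

Step 3 — form the quadratic (x - mu)^T · Sigma^{-1} · (x - mu):
  Sigma^{-1} · (x - mu) = (0.253, -0.0361).
  (x - mu)^T · [Sigma^{-1} · (x - mu)] = (3)·(0.253) + (0)·(-0.0361) = 0.759.

Step 4 — take square root: d = √(0.759) ≈ 0.8712.

d(x, mu) = √(0.759) ≈ 0.8712


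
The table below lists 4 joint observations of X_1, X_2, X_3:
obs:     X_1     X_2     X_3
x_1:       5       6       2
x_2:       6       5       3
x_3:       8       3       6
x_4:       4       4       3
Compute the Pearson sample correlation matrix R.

Step 1 — column means:
  mean(X_1) = (5 + 6 + 8 + 4) / 4 = 23/4 = 5.75
  mean(X_2) = (6 + 5 + 3 + 4) / 4 = 18/4 = 4.5
  mean(X_3) = (2 + 3 + 6 + 3) / 4 = 14/4 = 3.5

Step 2 — sample variances and covariances s[i,j] = (1/(n-1)) · Σ_k (x_{k,i} - mean_i) · (x_{k,j} - mean_j), with n-1 = 3:
  s[X_1,X_1] = ((-0.75)·(-0.75) + (0.25)·(0.25) + (2.25)·(2.25) + (-1.75)·(-1.75)) / 3 = 8.75/3 = 2.9167
  s[X_1,X_2] = ((-0.75)·(1.5) + (0.25)·(0.5) + (2.25)·(-1.5) + (-1.75)·(-0.5)) / 3 = -3.5/3 = -1.1667
  s[X_1,X_3] = ((-0.75)·(-1.5) + (0.25)·(-0.5) + (2.25)·(2.5) + (-1.75)·(-0.5)) / 3 = 7.5/3 = 2.5
  s[X_2,X_2] = ((1.5)·(1.5) + (0.5)·(0.5) + (-1.5)·(-1.5) + (-0.5)·(-0.5)) / 3 = 5/3 = 1.6667
  s[X_2,X_3] = ((1.5)·(-1.5) + (0.5)·(-0.5) + (-1.5)·(2.5) + (-0.5)·(-0.5)) / 3 = -6/3 = -2
  s[X_3,X_3] = ((-1.5)·(-1.5) + (-0.5)·(-0.5) + (2.5)·(2.5) + (-0.5)·(-0.5)) / 3 = 9/3 = 3
  Sample standard deviations s_i = √(s[i,i]):
  s(X_1) = √(2.9167) = 1.7078
  s(X_2) = √(1.6667) = 1.291
  s(X_3) = √(3) = 1.7321

Step 3 — r_{ij} = s_{ij} / (s_i · s_j):
  r[X_1,X_1] = 1 (diagonal).
  r[X_1,X_2] = -1.1667 / (1.7078 · 1.291) = -1.1667 / 2.2048 = -0.5292
  r[X_1,X_3] = 2.5 / (1.7078 · 1.7321) = 2.5 / 2.958 = 0.8452
  r[X_2,X_2] = 1 (diagonal).
  r[X_2,X_3] = -2 / (1.291 · 1.7321) = -2 / 2.2361 = -0.8944
  r[X_3,X_3] = 1 (diagonal).

R is symmetric with unit diagonal. Assembling:

R = [[1, -0.5292, 0.8452],
 [-0.5292, 1, -0.8944],
 [0.8452, -0.8944, 1]]


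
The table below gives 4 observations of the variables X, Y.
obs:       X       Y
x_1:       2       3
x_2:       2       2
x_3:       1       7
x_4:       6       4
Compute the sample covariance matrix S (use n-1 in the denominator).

Step 1 — column means:
  mean(X) = (2 + 2 + 1 + 6) / 4 = 11/4 = 2.75
  mean(Y) = (3 + 2 + 7 + 4) / 4 = 16/4 = 4

Step 2 — sample covariance S[i,j] = (1/(n-1)) · Σ_k (x_{k,i} - mean_i) · (x_{k,j} - mean_j), with n-1 = 3.
  S[X,X] = ((-0.75)·(-0.75) + (-0.75)·(-0.75) + (-1.75)·(-1.75) + (3.25)·(3.25)) / 3 = 14.75/3 = 4.9167
  S[X,Y] = ((-0.75)·(-1) + (-0.75)·(-2) + (-1.75)·(3) + (3.25)·(0)) / 3 = -3/3 = -1
  S[Y,Y] = ((-1)·(-1) + (-2)·(-2) + (3)·(3) + (0)·(0)) / 3 = 14/3 = 4.6667

S is symmetric (S[j,i] = S[i,j]). Assembling:

S = [[4.9167, -1],
 [-1, 4.6667]]


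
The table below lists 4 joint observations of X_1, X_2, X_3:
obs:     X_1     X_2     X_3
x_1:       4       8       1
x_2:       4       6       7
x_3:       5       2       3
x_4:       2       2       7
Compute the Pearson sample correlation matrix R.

Step 1 — column means:
  mean(X_1) = (4 + 4 + 5 + 2) / 4 = 15/4 = 3.75
  mean(X_2) = (8 + 6 + 2 + 2) / 4 = 18/4 = 4.5
  mean(X_3) = (1 + 7 + 3 + 7) / 4 = 18/4 = 4.5

Step 2 — sample variances and covariances s[i,j] = (1/(n-1)) · Σ_k (x_{k,i} - mean_i) · (x_{k,j} - mean_j), with n-1 = 3:
  s[X_1,X_1] = ((0.25)·(0.25) + (0.25)·(0.25) + (1.25)·(1.25) + (-1.75)·(-1.75)) / 3 = 4.75/3 = 1.5833
  s[X_1,X_2] = ((0.25)·(3.5) + (0.25)·(1.5) + (1.25)·(-2.5) + (-1.75)·(-2.5)) / 3 = 2.5/3 = 0.8333
  s[X_1,X_3] = ((0.25)·(-3.5) + (0.25)·(2.5) + (1.25)·(-1.5) + (-1.75)·(2.5)) / 3 = -6.5/3 = -2.1667
  s[X_2,X_2] = ((3.5)·(3.5) + (1.5)·(1.5) + (-2.5)·(-2.5) + (-2.5)·(-2.5)) / 3 = 27/3 = 9
  s[X_2,X_3] = ((3.5)·(-3.5) + (1.5)·(2.5) + (-2.5)·(-1.5) + (-2.5)·(2.5)) / 3 = -11/3 = -3.6667
  s[X_3,X_3] = ((-3.5)·(-3.5) + (2.5)·(2.5) + (-1.5)·(-1.5) + (2.5)·(2.5)) / 3 = 27/3 = 9
  Sample standard deviations s_i = √(s[i,i]):
  s(X_1) = √(1.5833) = 1.2583
  s(X_2) = √(9) = 3
  s(X_3) = √(9) = 3

Step 3 — r_{ij} = s_{ij} / (s_i · s_j):
  r[X_1,X_1] = 1 (diagonal).
  r[X_1,X_2] = 0.8333 / (1.2583 · 3) = 0.8333 / 3.7749 = 0.2208
  r[X_1,X_3] = -2.1667 / (1.2583 · 3) = -2.1667 / 3.7749 = -0.574
  r[X_2,X_2] = 1 (diagonal).
  r[X_2,X_3] = -3.6667 / (3 · 3) = -3.6667 / 9 = -0.4074
  r[X_3,X_3] = 1 (diagonal).

R is symmetric with unit diagonal. Assembling:

R = [[1, 0.2208, -0.574],
 [0.2208, 1, -0.4074],
 [-0.574, -0.4074, 1]]


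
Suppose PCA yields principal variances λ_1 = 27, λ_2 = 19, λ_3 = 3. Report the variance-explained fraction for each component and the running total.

Step 1 — total variance = trace(Sigma) = Σ λ_i = 27 + 19 + 3 = 49.

Step 2 — fraction explained by component i = λ_i / Σ λ:
  PC1: 27/49 = 0.551
  PC2: 19/49 = 0.3878
  PC3: 3/49 = 0.0612

Step 3 — cumulative fraction after k components = (λ_1 + ... + λ_k) / Σ λ:
  k = 1: 27/49 = 0.551
  k = 2: (27 + 19)/49 = 46/49 = 0.9388
  k = 3: (27 + 19 + 3)/49 = 49/49 = 1

Summary (fraction, with percent):

explained: PC1 0.551 (55.1%), PC2 0.3878 (38.78%), PC3 0.0612 (6.12%);  cumulative: 0.551, 0.9388, 1


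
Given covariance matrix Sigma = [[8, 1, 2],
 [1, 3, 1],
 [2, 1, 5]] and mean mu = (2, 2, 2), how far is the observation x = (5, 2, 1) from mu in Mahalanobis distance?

Step 1 — centre the observation: (x - mu) = (3, 0, -1).

Step 2 — invert Sigma (cofactor / det for 3×3, or solve directly):
  Sigma^{-1} = [[0.1414, -0.0303, -0.0505],
 [-0.0303, 0.3636, -0.0606],
 [-0.0505, -0.0606, 0.2323]].

Step 3 — form the quadratic (x - mu)^T · Sigma^{-1} · (x - mu):
  Sigma^{-1} · (x - mu) = (0.4747, -0.0303, -0.3838).
  (x - mu)^T · [Sigma^{-1} · (x - mu)] = (3)·(0.4747) + (0)·(-0.0303) + (-1)·(-0.3838) = 1.8081.

Step 4 — take square root: d = √(1.8081) ≈ 1.3446.

d(x, mu) = √(1.8081) ≈ 1.3446


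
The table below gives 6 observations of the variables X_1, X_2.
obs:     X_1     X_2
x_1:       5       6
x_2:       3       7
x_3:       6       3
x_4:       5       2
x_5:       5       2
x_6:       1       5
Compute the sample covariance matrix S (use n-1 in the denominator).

Step 1 — column means:
  mean(X_1) = (5 + 3 + 6 + 5 + 5 + 1) / 6 = 25/6 = 4.1667
  mean(X_2) = (6 + 7 + 3 + 2 + 2 + 5) / 6 = 25/6 = 4.1667

Step 2 — sample covariance S[i,j] = (1/(n-1)) · Σ_k (x_{k,i} - mean_i) · (x_{k,j} - mean_j), with n-1 = 5.
  S[X_1,X_1] = ((0.8333)·(0.8333) + (-1.1667)·(-1.1667) + (1.8333)·(1.8333) + (0.8333)·(0.8333) + (0.8333)·(0.8333) + (-3.1667)·(-3.1667)) / 5 = 16.8333/5 = 3.3667
  S[X_1,X_2] = ((0.8333)·(1.8333) + (-1.1667)·(2.8333) + (1.8333)·(-1.1667) + (0.8333)·(-2.1667) + (0.8333)·(-2.1667) + (-3.1667)·(0.8333)) / 5 = -10.1667/5 = -2.0333
  S[X_2,X_2] = ((1.8333)·(1.8333) + (2.8333)·(2.8333) + (-1.1667)·(-1.1667) + (-2.1667)·(-2.1667) + (-2.1667)·(-2.1667) + (0.8333)·(0.8333)) / 5 = 22.8333/5 = 4.5667

S is symmetric (S[j,i] = S[i,j]). Assembling:

S = [[3.3667, -2.0333],
 [-2.0333, 4.5667]]


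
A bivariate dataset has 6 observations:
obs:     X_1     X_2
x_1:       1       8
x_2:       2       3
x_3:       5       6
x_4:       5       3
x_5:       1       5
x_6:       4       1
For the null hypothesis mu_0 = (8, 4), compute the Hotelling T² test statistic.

Step 1 — sample mean vector:
  mean(X_1) = (1 + 2 + 5 + 5 + 1 + 4) / 6 = 18/6 = 3
  mean(X_2) = (8 + 3 + 6 + 3 + 5 + 1) / 6 = 26/6 = 4.3333
  x̄ = (3, 4.3333),  deviation x̄ - mu_0 = (3, 4.3333) - (8, 4) = (-5, 0.3333).

Step 2 — sample covariance matrix, S[i,j] = (1/(n-1)) · Σ_k (x_{k,i} - mean_i) · (x_{k,j} - mean_j), divisor n-1 = 5:
  S[X_1,X_1] = ((-2)·(-2) + (-1)·(-1) + (2)·(2) + (2)·(2) + (-2)·(-2) + (1)·(1)) / 5 = 18/5 = 3.6
  S[X_1,X_2] = ((-2)·(3.6667) + (-1)·(-1.3333) + (2)·(1.6667) + (2)·(-1.3333) + (-2)·(0.6667) + (1)·(-3.3333)) / 5 = -10/5 = -2
  S[X_2,X_2] = ((3.6667)·(3.6667) + (-1.3333)·(-1.3333) + (1.6667)·(1.6667) + (-1.3333)·(-1.3333) + (0.6667)·(0.6667) + (-3.3333)·(-3.3333)) / 5 = 31.3333/5 = 6.2667
  S = [[3.6, -2],
 [-2, 6.2667]].

Step 3 — invert S. det(S) = 3.6·6.2667 - (-2)² = 18.56.
  S^{-1} = (1/det) · [[d, -b], [-b, a]] = [[0.3376, 0.1078],
 [0.1078, 0.194]].

Step 4 — quadratic form (x̄ - mu_0)^T · S^{-1} · (x̄ - mu_0):
  S^{-1} · (x̄ - mu_0) = (-1.6523, -0.4741),
  (x̄ - mu_0)^T · [...] = (-5)·(-1.6523) + (0.3333)·(-0.4741) = 8.1034.

Step 5 — scale by n: T² = 6 · 8.1034 = 48.6207.

T² ≈ 48.6207


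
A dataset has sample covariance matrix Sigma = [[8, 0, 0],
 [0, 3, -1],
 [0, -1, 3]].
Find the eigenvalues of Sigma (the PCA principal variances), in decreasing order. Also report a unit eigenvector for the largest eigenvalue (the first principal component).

Step 1 — characteristic polynomial p(λ) = det(λI - Sigma) = λ³ - tr·λ² + c_1·λ - det, where tr = trace, c_1 = sum of the principal 2×2 minors, det = det(Sigma):
  tr = 8 + 3 + 3 = 14,
  c_1 = (8·3 - (0)²) + (8·3 - (0)²) + (3·3 - (-1)²) = 24 + 24 + 8 = 56,
  det = 8·(3·3 - (-1)²) - (0)·((0)·3 - (-1)·(0)) + (0)·((0)·(-1) - 3·(0)) = 8·(8) - (0)·(0) + (0)·(0) = 64.
  So p(λ) = λ³ - 14λ² + 56λ - 64.
Step 2 — look for an integer root (rational root theorem: any rational root is an integer divisor of 64). Testing λ = 2:
  p(2) = 8 - 56 + 112 - 64 = 0  ✓
  Dividing out (λ - 2): p(λ) = (λ - 2)(λ² - 12λ + 32).
Step 3 — remaining eigenvalues from the quadratic λ² - 12λ + 32 = 0:
  Δ = 12² - 4·32 = 144 - 128 = 16,  λ = (12 ± √16)/2 = (12 ± 4)/2 = 8 or 4.
  Sorted: λ_1 = 8,  λ_2 = 4,  λ_3 = 2  (check: sum = 14 = tr ✓).

Step 4 — unit eigenvector for λ_1 = 8: v spans the null space of (Sigma - λ_1 I), whose rows are
  r_1 = (0, 0, 0),  r_2 = (0, -5, -1),  r_3 = (0, -1, -5).
  v is orthogonal to every row, so take v ∝ r_2 × r_3 = ((-5)·(-5) - (-1)·(-1), (-1)·(0) - (0)·(-5), (0)·(-1) - (-5)·(0)) = (24, 0, 0).
  Rescale (divide by 24): u = (1, 0, 0).
  ||u|| = √((1)² + (0)² + (0)²) = √(1) = 1,  v_1 = u/||u|| ≈ (1, 0, 0) (||v_1|| = 1).

λ_1 = 8,  λ_2 = 4,  λ_3 = 2;  v_1 ≈ (1, 0, 0)


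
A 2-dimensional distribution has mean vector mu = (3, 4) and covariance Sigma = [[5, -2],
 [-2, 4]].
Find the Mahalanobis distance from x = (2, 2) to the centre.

Step 1 — centre the observation: (x - mu) = (-1, -2).

Step 2 — invert Sigma. det(Sigma) = 5·4 - (-2)² = 16.
  Sigma^{-1} = (1/det) · [[d, -b], [-b, a]] = [[0.25, 0.125],
 [0.125, 0.3125]].

Step 3 — form the quadratic (x - mu)^T · Sigma^{-1} · (x - mu):
  Sigma^{-1} · (x - mu) = (-0.5, -0.75).
  (x - mu)^T · [Sigma^{-1} · (x - mu)] = (-1)·(-0.5) + (-2)·(-0.75) = 2.

Step 4 — take square root: d = √(2) ≈ 1.4142.

d(x, mu) = √(2) ≈ 1.4142


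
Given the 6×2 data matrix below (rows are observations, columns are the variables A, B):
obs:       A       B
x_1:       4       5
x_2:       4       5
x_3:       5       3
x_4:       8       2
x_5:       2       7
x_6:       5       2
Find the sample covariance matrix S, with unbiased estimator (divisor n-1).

Step 1 — column means:
  mean(A) = (4 + 4 + 5 + 8 + 2 + 5) / 6 = 28/6 = 4.6667
  mean(B) = (5 + 5 + 3 + 2 + 7 + 2) / 6 = 24/6 = 4

Step 2 — sample covariance S[i,j] = (1/(n-1)) · Σ_k (x_{k,i} - mean_i) · (x_{k,j} - mean_j), with n-1 = 5.
  S[A,A] = ((-0.6667)·(-0.6667) + (-0.6667)·(-0.6667) + (0.3333)·(0.3333) + (3.3333)·(3.3333) + (-2.6667)·(-2.6667) + (0.3333)·(0.3333)) / 5 = 19.3333/5 = 3.8667
  S[A,B] = ((-0.6667)·(1) + (-0.6667)·(1) + (0.3333)·(-1) + (3.3333)·(-2) + (-2.6667)·(3) + (0.3333)·(-2)) / 5 = -17/5 = -3.4
  S[B,B] = ((1)·(1) + (1)·(1) + (-1)·(-1) + (-2)·(-2) + (3)·(3) + (-2)·(-2)) / 5 = 20/5 = 4

S is symmetric (S[j,i] = S[i,j]). Assembling:

S = [[3.8667, -3.4],
 [-3.4, 4]]


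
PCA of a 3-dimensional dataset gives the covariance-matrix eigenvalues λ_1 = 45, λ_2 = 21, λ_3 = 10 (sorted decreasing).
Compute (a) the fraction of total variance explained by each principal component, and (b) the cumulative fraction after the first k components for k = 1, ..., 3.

Step 1 — total variance = trace(Sigma) = Σ λ_i = 45 + 21 + 10 = 76.

Step 2 — fraction explained by component i = λ_i / Σ λ:
  PC1: 45/76 = 0.5921
  PC2: 21/76 = 0.2763
  PC3: 10/76 = 0.1316

Step 3 — cumulative fraction after k components = (λ_1 + ... + λ_k) / Σ λ:
  k = 1: 45/76 = 0.5921
  k = 2: (45 + 21)/76 = 66/76 = 0.8684
  k = 3: (45 + 21 + 10)/76 = 76/76 = 1

Summary (fraction, with percent):

explained: PC1 0.5921 (59.21%), PC2 0.2763 (27.63%), PC3 0.1316 (13.16%);  cumulative: 0.5921, 0.8684, 1


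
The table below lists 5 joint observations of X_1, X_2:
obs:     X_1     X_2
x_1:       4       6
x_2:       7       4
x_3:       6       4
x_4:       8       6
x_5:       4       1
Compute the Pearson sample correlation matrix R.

Step 1 — column means:
  mean(X_1) = (4 + 7 + 6 + 8 + 4) / 5 = 29/5 = 5.8
  mean(X_2) = (6 + 4 + 4 + 6 + 1) / 5 = 21/5 = 4.2

Step 2 — sample variances and covariances s[i,j] = (1/(n-1)) · Σ_k (x_{k,i} - mean_i) · (x_{k,j} - mean_j), with n-1 = 4:
  s[X_1,X_1] = ((-1.8)·(-1.8) + (1.2)·(1.2) + (0.2)·(0.2) + (2.2)·(2.2) + (-1.8)·(-1.8)) / 4 = 12.8/4 = 3.2
  s[X_1,X_2] = ((-1.8)·(1.8) + (1.2)·(-0.2) + (0.2)·(-0.2) + (2.2)·(1.8) + (-1.8)·(-3.2)) / 4 = 6.2/4 = 1.55
  s[X_2,X_2] = ((1.8)·(1.8) + (-0.2)·(-0.2) + (-0.2)·(-0.2) + (1.8)·(1.8) + (-3.2)·(-3.2)) / 4 = 16.8/4 = 4.2
  Sample standard deviations s_i = √(s[i,i]):
  s(X_1) = √(3.2) = 1.7889
  s(X_2) = √(4.2) = 2.0494

Step 3 — r_{ij} = s_{ij} / (s_i · s_j):
  r[X_1,X_1] = 1 (diagonal).
  r[X_1,X_2] = 1.55 / (1.7889 · 2.0494) = 1.55 / 3.6661 = 0.4228
  r[X_2,X_2] = 1 (diagonal).

R is symmetric with unit diagonal. Assembling:

R = [[1, 0.4228],
 [0.4228, 1]]


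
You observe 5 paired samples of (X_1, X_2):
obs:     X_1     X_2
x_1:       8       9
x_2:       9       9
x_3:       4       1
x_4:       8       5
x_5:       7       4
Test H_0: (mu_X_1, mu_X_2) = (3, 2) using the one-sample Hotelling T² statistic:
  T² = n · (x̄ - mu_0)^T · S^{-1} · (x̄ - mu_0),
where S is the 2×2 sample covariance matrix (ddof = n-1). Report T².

Step 1 — sample mean vector:
  mean(X_1) = (8 + 9 + 4 + 8 + 7) / 5 = 36/5 = 7.2
  mean(X_2) = (9 + 9 + 1 + 5 + 4) / 5 = 28/5 = 5.6
  x̄ = (7.2, 5.6),  deviation x̄ - mu_0 = (7.2, 5.6) - (3, 2) = (4.2, 3.6).

Step 2 — sample covariance matrix, S[i,j] = (1/(n-1)) · Σ_k (x_{k,i} - mean_i) · (x_{k,j} - mean_j), divisor n-1 = 4:
  S[X_1,X_1] = ((0.8)·(0.8) + (1.8)·(1.8) + (-3.2)·(-3.2) + (0.8)·(0.8) + (-0.2)·(-0.2)) / 4 = 14.8/4 = 3.7
  S[X_1,X_2] = ((0.8)·(3.4) + (1.8)·(3.4) + (-3.2)·(-4.6) + (0.8)·(-0.6) + (-0.2)·(-1.6)) / 4 = 23.4/4 = 5.85
  S[X_2,X_2] = ((3.4)·(3.4) + (3.4)·(3.4) + (-4.6)·(-4.6) + (-0.6)·(-0.6) + (-1.6)·(-1.6)) / 4 = 47.2/4 = 11.8
  S = [[3.7, 5.85],
 [5.85, 11.8]].

Step 3 — invert S. det(S) = 3.7·11.8 - (5.85)² = 9.4375.
  S^{-1} = (1/det) · [[d, -b], [-b, a]] = [[1.2503, -0.6199],
 [-0.6199, 0.3921]].

Step 4 — quadratic form (x̄ - mu_0)^T · S^{-1} · (x̄ - mu_0):
  S^{-1} · (x̄ - mu_0) = (3.0199, -1.1921),
  (x̄ - mu_0)^T · [...] = (4.2)·(3.0199) + (3.6)·(-1.1921) = 8.3921.

Step 5 — scale by n: T² = 5 · 8.3921 = 41.9603.

T² ≈ 41.9603


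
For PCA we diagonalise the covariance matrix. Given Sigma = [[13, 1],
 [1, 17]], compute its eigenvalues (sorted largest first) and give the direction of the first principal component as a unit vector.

Step 1 — characteristic polynomial of 2×2 Sigma:
  det(Sigma - λI) = λ² - trace · λ + det = 0.
  trace = 13 + 17 = 30, det = 13·17 - (1)² = 220.
Step 2 — discriminant:
  Δ = trace² - 4·det = 900 - 880 = 20.
Step 3 — eigenvalues:
  λ = (trace ± √Δ)/2 = (30 ± 4.4721)/2,
  λ_1 = 17.2361,  λ_2 = 12.7639.

Step 4 — unit eigenvector for λ_1: solve (Sigma - λ_1 I)v = 0. First row:
  (13 - 17.2361)·v_x + (1)·v_y = 0, i.e. (-4.2361)·v_x + (1)·v_y = 0,
  so v ∝ (b, λ_1 - a) = (1, 4.2361) = u.
  ||u|| = √((1)² + (4.2361)²) = √(18.9443) ≈ 4.3525,
  v_1 = u/||u|| ≈ (0.2298, 0.9732) (||v_1|| = 1).

λ_1 = 17.2361,  λ_2 = 12.7639;  v_1 ≈ (0.2298, 0.9732)


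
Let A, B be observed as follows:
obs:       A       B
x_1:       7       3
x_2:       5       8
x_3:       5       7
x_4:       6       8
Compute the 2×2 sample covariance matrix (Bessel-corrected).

Step 1 — column means:
  mean(A) = (7 + 5 + 5 + 6) / 4 = 23/4 = 5.75
  mean(B) = (3 + 8 + 7 + 8) / 4 = 26/4 = 6.5

Step 2 — sample covariance S[i,j] = (1/(n-1)) · Σ_k (x_{k,i} - mean_i) · (x_{k,j} - mean_j), with n-1 = 3.
  S[A,A] = ((1.25)·(1.25) + (-0.75)·(-0.75) + (-0.75)·(-0.75) + (0.25)·(0.25)) / 3 = 2.75/3 = 0.9167
  S[A,B] = ((1.25)·(-3.5) + (-0.75)·(1.5) + (-0.75)·(0.5) + (0.25)·(1.5)) / 3 = -5.5/3 = -1.8333
  S[B,B] = ((-3.5)·(-3.5) + (1.5)·(1.5) + (0.5)·(0.5) + (1.5)·(1.5)) / 3 = 17/3 = 5.6667

S is symmetric (S[j,i] = S[i,j]). Assembling:

S = [[0.9167, -1.8333],
 [-1.8333, 5.6667]]


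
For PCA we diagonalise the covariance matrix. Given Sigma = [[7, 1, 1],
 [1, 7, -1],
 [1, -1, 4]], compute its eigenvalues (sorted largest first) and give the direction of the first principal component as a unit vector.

Step 1 — characteristic polynomial p(λ) = det(λI - Sigma) = λ³ - tr·λ² + c_1·λ - det, where tr = trace, c_1 = sum of the principal 2×2 minors, det = det(Sigma):
  tr = 7 + 7 + 4 = 18,
  c_1 = (7·7 - (1)²) + (7·4 - (1)²) + (7·4 - (-1)²) = 48 + 27 + 27 = 102,
  det = 7·(7·4 - (-1)²) - (1)·((1)·4 - (-1)·(1)) + (1)·((1)·(-1) - 7·(1)) = 7·(27) - (1)·(5) + (1)·(-8) = 176.
  So p(λ) = λ³ - 18λ² + 102λ - 176.
Step 2 — look for an integer root (rational root theorem: any rational root is an integer divisor of 176). Testing λ = 8:
  p(8) = 512 - 1152 + 816 - 176 = 0  ✓
  Dividing out (λ - 8): p(λ) = (λ - 8)(λ² - 10λ + 22).
Step 3 — remaining eigenvalues from the quadratic λ² - 10λ + 22 = 0:
  Δ = 10² - 4·22 = 100 - 88 = 12,  λ = (10 ± √12)/2 = (10 ± 3.4641)/2 ≈ 6.7321 or 3.2679.
  Sorted: λ_1 = 8,  λ_2 = 6.7321,  λ_3 = 3.2679  (check: sum = 18 = tr ✓).

Step 4 — unit eigenvector for λ_1 = 8: v spans the null space of (Sigma - λ_1 I), whose rows are
  r_1 = (-1, 1, 1),  r_2 = (1, -1, -1),  r_3 = (1, -1, -4).
  v is orthogonal to every row, so take v ∝ r_1 × r_3 = ((1)·(-4) - (1)·(-1), (1)·(1) - (-1)·(-4), (-1)·(-1) - (1)·(1)) = (-3, -3, 0).
  Rescale (divide by 3; multiply by -1 so the first nonzero entry is positive): u = (1, 1, 0).
  ||u|| = √((1)² + (1)² + (0)²) = √(2) ≈ 1.4142,  v_1 = u/||u|| ≈ (0.7071, 0.7071, 0) (||v_1|| = 1).

λ_1 = 8,  λ_2 = 6.7321,  λ_3 = 3.2679;  v_1 ≈ (0.7071, 0.7071, 0)


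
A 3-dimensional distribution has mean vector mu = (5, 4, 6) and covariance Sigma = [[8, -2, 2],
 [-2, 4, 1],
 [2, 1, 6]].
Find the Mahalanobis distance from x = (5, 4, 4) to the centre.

Step 1 — centre the observation: (x - mu) = (0, 0, -2).

Step 2 — invert Sigma (cofactor / det for 3×3, or solve directly):
  Sigma^{-1} = [[0.1691, 0.1029, -0.0735],
 [0.1029, 0.3235, -0.0882],
 [-0.0735, -0.0882, 0.2059]].

Step 3 — form the quadratic (x - mu)^T · Sigma^{-1} · (x - mu):
  Sigma^{-1} · (x - mu) = (0.1471, 0.1765, -0.4118).
  (x - mu)^T · [Sigma^{-1} · (x - mu)] = (0)·(0.1471) + (0)·(0.1765) + (-2)·(-0.4118) = 0.8235.

Step 4 — take square root: d = √(0.8235) ≈ 0.9075.

d(x, mu) = √(0.8235) ≈ 0.9075


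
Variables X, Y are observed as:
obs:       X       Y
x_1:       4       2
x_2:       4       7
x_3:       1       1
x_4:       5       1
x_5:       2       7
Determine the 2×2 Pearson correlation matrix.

Step 1 — column means:
  mean(X) = (4 + 4 + 1 + 5 + 2) / 5 = 16/5 = 3.2
  mean(Y) = (2 + 7 + 1 + 1 + 7) / 5 = 18/5 = 3.6

Step 2 — sample variances and covariances s[i,j] = (1/(n-1)) · Σ_k (x_{k,i} - mean_i) · (x_{k,j} - mean_j), with n-1 = 4:
  s[X,X] = ((0.8)·(0.8) + (0.8)·(0.8) + (-2.2)·(-2.2) + (1.8)·(1.8) + (-1.2)·(-1.2)) / 4 = 10.8/4 = 2.7
  s[X,Y] = ((0.8)·(-1.6) + (0.8)·(3.4) + (-2.2)·(-2.6) + (1.8)·(-2.6) + (-1.2)·(3.4)) / 4 = -1.6/4 = -0.4
  s[Y,Y] = ((-1.6)·(-1.6) + (3.4)·(3.4) + (-2.6)·(-2.6) + (-2.6)·(-2.6) + (3.4)·(3.4)) / 4 = 39.2/4 = 9.8
  Sample standard deviations s_i = √(s[i,i]):
  s(X) = √(2.7) = 1.6432
  s(Y) = √(9.8) = 3.1305

Step 3 — r_{ij} = s_{ij} / (s_i · s_j):
  r[X,X] = 1 (diagonal).
  r[X,Y] = -0.4 / (1.6432 · 3.1305) = -0.4 / 5.1439 = -0.0778
  r[Y,Y] = 1 (diagonal).

R is symmetric with unit diagonal. Assembling:

R = [[1, -0.0778],
 [-0.0778, 1]]


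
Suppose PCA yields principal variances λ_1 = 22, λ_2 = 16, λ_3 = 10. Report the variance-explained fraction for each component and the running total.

Step 1 — total variance = trace(Sigma) = Σ λ_i = 22 + 16 + 10 = 48.

Step 2 — fraction explained by component i = λ_i / Σ λ:
  PC1: 22/48 = 0.4583
  PC2: 16/48 = 0.3333
  PC3: 10/48 = 0.2083

Step 3 — cumulative fraction after k components = (λ_1 + ... + λ_k) / Σ λ:
  k = 1: 22/48 = 0.4583
  k = 2: (22 + 16)/48 = 38/48 = 0.7917
  k = 3: (22 + 16 + 10)/48 = 48/48 = 1

Summary (fraction, with percent):

explained: PC1 0.4583 (45.83%), PC2 0.3333 (33.33%), PC3 0.2083 (20.83%);  cumulative: 0.4583, 0.7917, 1


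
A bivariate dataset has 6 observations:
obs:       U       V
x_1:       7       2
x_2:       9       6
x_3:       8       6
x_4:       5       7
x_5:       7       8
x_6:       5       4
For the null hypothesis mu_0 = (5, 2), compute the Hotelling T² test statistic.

Step 1 — sample mean vector:
  mean(U) = (7 + 9 + 8 + 5 + 7 + 5) / 6 = 41/6 = 6.8333
  mean(V) = (2 + 6 + 6 + 7 + 8 + 4) / 6 = 33/6 = 5.5
  x̄ = (6.8333, 5.5),  deviation x̄ - mu_0 = (6.8333, 5.5) - (5, 2) = (1.8333, 3.5).

Step 2 — sample covariance matrix, S[i,j] = (1/(n-1)) · Σ_k (x_{k,i} - mean_i) · (x_{k,j} - mean_j), divisor n-1 = 5:
  S[U,U] = ((0.1667)·(0.1667) + (2.1667)·(2.1667) + (1.1667)·(1.1667) + (-1.8333)·(-1.8333) + (0.1667)·(0.1667) + (-1.8333)·(-1.8333)) / 5 = 12.8333/5 = 2.5667
  S[U,V] = ((0.1667)·(-3.5) + (2.1667)·(0.5) + (1.1667)·(0.5) + (-1.8333)·(1.5) + (0.1667)·(2.5) + (-1.8333)·(-1.5)) / 5 = 1.5/5 = 0.3
  S[V,V] = ((-3.5)·(-3.5) + (0.5)·(0.5) + (0.5)·(0.5) + (1.5)·(1.5) + (2.5)·(2.5) + (-1.5)·(-1.5)) / 5 = 23.5/5 = 4.7
  S = [[2.5667, 0.3],
 [0.3, 4.7]].

Step 3 — invert S. det(S) = 2.5667·4.7 - (0.3)² = 11.9733.
  S^{-1} = (1/det) · [[d, -b], [-b, a]] = [[0.3925, -0.0251],
 [-0.0251, 0.2144]].

Step 4 — quadratic form (x̄ - mu_0)^T · S^{-1} · (x̄ - mu_0):
  S^{-1} · (x̄ - mu_0) = (0.632, 0.7043),
  (x̄ - mu_0)^T · [...] = (1.8333)·(0.632) + (3.5)·(0.7043) = 3.6238.

Step 5 — scale by n: T² = 6 · 3.6238 = 21.7428.

T² ≈ 21.7428


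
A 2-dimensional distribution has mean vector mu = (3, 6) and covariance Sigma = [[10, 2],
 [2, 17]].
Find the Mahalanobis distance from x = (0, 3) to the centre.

Step 1 — centre the observation: (x - mu) = (-3, -3).

Step 2 — invert Sigma. det(Sigma) = 10·17 - (2)² = 166.
  Sigma^{-1} = (1/det) · [[d, -b], [-b, a]] = [[0.1024, -0.012],
 [-0.012, 0.0602]].

Step 3 — form the quadratic (x - mu)^T · Sigma^{-1} · (x - mu):
  Sigma^{-1} · (x - mu) = (-0.2711, -0.1446).
  (x - mu)^T · [Sigma^{-1} · (x - mu)] = (-3)·(-0.2711) + (-3)·(-0.1446) = 1.247.

Step 4 — take square root: d = √(1.247) ≈ 1.1167.

d(x, mu) = √(1.247) ≈ 1.1167


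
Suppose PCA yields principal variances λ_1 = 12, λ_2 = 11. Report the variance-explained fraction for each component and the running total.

Step 1 — total variance = trace(Sigma) = Σ λ_i = 12 + 11 = 23.

Step 2 — fraction explained by component i = λ_i / Σ λ:
  PC1: 12/23 = 0.5217
  PC2: 11/23 = 0.4783

Step 3 — cumulative fraction after k components = (λ_1 + ... + λ_k) / Σ λ:
  k = 1: 12/23 = 0.5217
  k = 2: (12 + 11)/23 = 23/23 = 1

Summary (fraction, with percent):

explained: PC1 0.5217 (52.17%), PC2 0.4783 (47.83%);  cumulative: 0.5217, 1


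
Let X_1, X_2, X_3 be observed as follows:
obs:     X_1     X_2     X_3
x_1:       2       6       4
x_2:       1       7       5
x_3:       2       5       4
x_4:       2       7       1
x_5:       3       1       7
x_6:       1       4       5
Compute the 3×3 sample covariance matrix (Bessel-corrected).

Step 1 — column means:
  mean(X_1) = (2 + 1 + 2 + 2 + 3 + 1) / 6 = 11/6 = 1.8333
  mean(X_2) = (6 + 7 + 5 + 7 + 1 + 4) / 6 = 30/6 = 5
  mean(X_3) = (4 + 5 + 4 + 1 + 7 + 5) / 6 = 26/6 = 4.3333

Step 2 — sample covariance S[i,j] = (1/(n-1)) · Σ_k (x_{k,i} - mean_i) · (x_{k,j} - mean_j), with n-1 = 5.
  S[X_1,X_1] = ((0.1667)·(0.1667) + (-0.8333)·(-0.8333) + (0.1667)·(0.1667) + (0.1667)·(0.1667) + (1.1667)·(1.1667) + (-0.8333)·(-0.8333)) / 5 = 2.8333/5 = 0.5667
  S[X_1,X_2] = ((0.1667)·(1) + (-0.8333)·(2) + (0.1667)·(0) + (0.1667)·(2) + (1.1667)·(-4) + (-0.8333)·(-1)) / 5 = -5/5 = -1
  S[X_1,X_3] = ((0.1667)·(-0.3333) + (-0.8333)·(0.6667) + (0.1667)·(-0.3333) + (0.1667)·(-3.3333) + (1.1667)·(2.6667) + (-0.8333)·(0.6667)) / 5 = 1.3333/5 = 0.2667
  S[X_2,X_2] = ((1)·(1) + (2)·(2) + (0)·(0) + (2)·(2) + (-4)·(-4) + (-1)·(-1)) / 5 = 26/5 = 5.2
  S[X_2,X_3] = ((1)·(-0.3333) + (2)·(0.6667) + (0)·(-0.3333) + (2)·(-3.3333) + (-4)·(2.6667) + (-1)·(0.6667)) / 5 = -17/5 = -3.4
  S[X_3,X_3] = ((-0.3333)·(-0.3333) + (0.6667)·(0.6667) + (-0.3333)·(-0.3333) + (-3.3333)·(-3.3333) + (2.6667)·(2.6667) + (0.6667)·(0.6667)) / 5 = 19.3333/5 = 3.8667

S is symmetric (S[j,i] = S[i,j]). Assembling:

S = [[0.5667, -1, 0.2667],
 [-1, 5.2, -3.4],
 [0.2667, -3.4, 3.8667]]


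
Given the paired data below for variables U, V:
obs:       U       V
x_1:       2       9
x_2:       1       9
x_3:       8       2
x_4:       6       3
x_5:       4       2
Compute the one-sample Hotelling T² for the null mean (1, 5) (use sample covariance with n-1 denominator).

Step 1 — sample mean vector:
  mean(U) = (2 + 1 + 8 + 6 + 4) / 5 = 21/5 = 4.2
  mean(V) = (9 + 9 + 2 + 3 + 2) / 5 = 25/5 = 5
  x̄ = (4.2, 5),  deviation x̄ - mu_0 = (4.2, 5) - (1, 5) = (3.2, 0).

Step 2 — sample covariance matrix, S[i,j] = (1/(n-1)) · Σ_k (x_{k,i} - mean_i) · (x_{k,j} - mean_j), divisor n-1 = 4:
  S[U,U] = ((-2.2)·(-2.2) + (-3.2)·(-3.2) + (3.8)·(3.8) + (1.8)·(1.8) + (-0.2)·(-0.2)) / 4 = 32.8/4 = 8.2
  S[U,V] = ((-2.2)·(4) + (-3.2)·(4) + (3.8)·(-3) + (1.8)·(-2) + (-0.2)·(-3)) / 4 = -36/4 = -9
  S[V,V] = ((4)·(4) + (4)·(4) + (-3)·(-3) + (-2)·(-2) + (-3)·(-3)) / 4 = 54/4 = 13.5
  S = [[8.2, -9],
 [-9, 13.5]].

Step 3 — invert S. det(S) = 8.2·13.5 - (-9)² = 29.7.
  S^{-1} = (1/det) · [[d, -b], [-b, a]] = [[0.4545, 0.303],
 [0.303, 0.2761]].

Step 4 — quadratic form (x̄ - mu_0)^T · S^{-1} · (x̄ - mu_0):
  S^{-1} · (x̄ - mu_0) = (1.4545, 0.9697),
  (x̄ - mu_0)^T · [...] = (3.2)·(1.4545) + (0)·(0.9697) = 4.6545.

Step 5 — scale by n: T² = 5 · 4.6545 = 23.2727.

T² ≈ 23.2727


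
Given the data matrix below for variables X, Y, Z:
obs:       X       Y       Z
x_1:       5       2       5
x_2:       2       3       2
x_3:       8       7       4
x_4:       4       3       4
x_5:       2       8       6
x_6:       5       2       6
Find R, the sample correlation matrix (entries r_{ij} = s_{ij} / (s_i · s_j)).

Step 1 — column means:
  mean(X) = (5 + 2 + 8 + 4 + 2 + 5) / 6 = 26/6 = 4.3333
  mean(Y) = (2 + 3 + 7 + 3 + 8 + 2) / 6 = 25/6 = 4.1667
  mean(Z) = (5 + 2 + 4 + 4 + 6 + 6) / 6 = 27/6 = 4.5

Step 2 — sample variances and covariances s[i,j] = (1/(n-1)) · Σ_k (x_{k,i} - mean_i) · (x_{k,j} - mean_j), with n-1 = 5:
  s[X,X] = ((0.6667)·(0.6667) + (-2.3333)·(-2.3333) + (3.6667)·(3.6667) + (-0.3333)·(-0.3333) + (-2.3333)·(-2.3333) + (0.6667)·(0.6667)) / 5 = 25.3333/5 = 5.0667
  s[X,Y] = ((0.6667)·(-2.1667) + (-2.3333)·(-1.1667) + (3.6667)·(2.8333) + (-0.3333)·(-1.1667) + (-2.3333)·(3.8333) + (0.6667)·(-2.1667)) / 5 = 1.6667/5 = 0.3333
  s[X,Z] = ((0.6667)·(0.5) + (-2.3333)·(-2.5) + (3.6667)·(-0.5) + (-0.3333)·(-0.5) + (-2.3333)·(1.5) + (0.6667)·(1.5)) / 5 = 2/5 = 0.4
  s[Y,Y] = ((-2.1667)·(-2.1667) + (-1.1667)·(-1.1667) + (2.8333)·(2.8333) + (-1.1667)·(-1.1667) + (3.8333)·(3.8333) + (-2.1667)·(-2.1667)) / 5 = 34.8333/5 = 6.9667
  s[Y,Z] = ((-2.1667)·(0.5) + (-1.1667)·(-2.5) + (2.8333)·(-0.5) + (-1.1667)·(-0.5) + (3.8333)·(1.5) + (-2.1667)·(1.5)) / 5 = 3.5/5 = 0.7
  s[Z,Z] = ((0.5)·(0.5) + (-2.5)·(-2.5) + (-0.5)·(-0.5) + (-0.5)·(-0.5) + (1.5)·(1.5) + (1.5)·(1.5)) / 5 = 11.5/5 = 2.3
  Sample standard deviations s_i = √(s[i,i]):
  s(X) = √(5.0667) = 2.2509
  s(Y) = √(6.9667) = 2.6394
  s(Z) = √(2.3) = 1.5166

Step 3 — r_{ij} = s_{ij} / (s_i · s_j):
  r[X,X] = 1 (diagonal).
  r[X,Y] = 0.3333 / (2.2509 · 2.6394) = 0.3333 / 5.9412 = 0.0561
  r[X,Z] = 0.4 / (2.2509 · 1.5166) = 0.4 / 3.4137 = 0.1172
  r[Y,Y] = 1 (diagonal).
  r[Y,Z] = 0.7 / (2.6394 · 1.5166) = 0.7 / 4.0029 = 0.1749
  r[Z,Z] = 1 (diagonal).

R is symmetric with unit diagonal. Assembling:

R = [[1, 0.0561, 0.1172],
 [0.0561, 1, 0.1749],
 [0.1172, 0.1749, 1]]


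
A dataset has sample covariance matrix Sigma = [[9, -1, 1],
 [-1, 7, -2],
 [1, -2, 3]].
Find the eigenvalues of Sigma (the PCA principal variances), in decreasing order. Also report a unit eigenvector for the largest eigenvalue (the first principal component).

Step 1 — characteristic polynomial p(λ) = det(λI - Sigma) = λ³ - tr·λ² + c_1·λ - det, where tr = trace, c_1 = sum of the principal 2×2 minors, det = det(Sigma):
  tr = 9 + 7 + 3 = 19,
  c_1 = (9·7 - (-1)²) + (9·3 - (1)²) + (7·3 - (-2)²) = 62 + 26 + 17 = 105,
  det = 9·(7·3 - (-2)²) - (-1)·((-1)·3 - (-2)·(1)) + (1)·((-1)·(-2) - 7·(1)) = 9·(17) - (-1)·(-1) + (1)·(-5) = 147.
  So p(λ) = λ³ - 19λ² + 105λ - 147.
Step 2 — look for an integer root (rational root theorem: any rational root is an integer divisor of 147). Testing λ = 7:
  p(7) = 343 - 931 + 735 - 147 = 0  ✓
  Dividing out (λ - 7): p(λ) = (λ - 7)(λ² - 12λ + 21).
Step 3 — remaining eigenvalues from the quadratic λ² - 12λ + 21 = 0:
  Δ = 12² - 4·21 = 144 - 84 = 60,  λ = (12 ± √60)/2 = (12 ± 7.746)/2 ≈ 9.873 or 2.127.
  Sorted: λ_1 = 9.873,  λ_2 = 7,  λ_3 = 2.127  (check: sum = 19 = tr ✓).

Step 4 — unit eigenvector for λ_1 ≈ 9.873: v spans the null space of (Sigma - λ_1 I), whose rows are
  r_1 = (-0.873, -1, 1),  r_2 = (-1, -2.873, -2),  r_3 = (1, -2, -6.873).
  v is orthogonal to every row, so take v ∝ r_1 × r_2 = ((-1)·(-2) - (1)·(-2.873), (1)·(-1) - (-0.873)·(-2), (-0.873)·(-2.873) - (-1)·(-1)) ≈ (4.873, -2.746, 1.5081).
  Let u = (4.873, -2.746, 1.5081).
  ||u|| = √((4.873)² + (-2.746)² + (1.5081)²) = √(33.5606) ≈ 5.7931,  v_1 = u/||u|| ≈ (0.8412, -0.474, 0.2603) (||v_1|| = 1).

λ_1 = 9.873,  λ_2 = 7,  λ_3 = 2.127;  v_1 ≈ (0.8412, -0.474, 0.2603)


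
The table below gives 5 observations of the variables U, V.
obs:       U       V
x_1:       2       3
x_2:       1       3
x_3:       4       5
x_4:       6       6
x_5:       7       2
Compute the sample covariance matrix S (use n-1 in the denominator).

Step 1 — column means:
  mean(U) = (2 + 1 + 4 + 6 + 7) / 5 = 20/5 = 4
  mean(V) = (3 + 3 + 5 + 6 + 2) / 5 = 19/5 = 3.8

Step 2 — sample covariance S[i,j] = (1/(n-1)) · Σ_k (x_{k,i} - mean_i) · (x_{k,j} - mean_j), with n-1 = 4.
  S[U,U] = ((-2)·(-2) + (-3)·(-3) + (0)·(0) + (2)·(2) + (3)·(3)) / 4 = 26/4 = 6.5
  S[U,V] = ((-2)·(-0.8) + (-3)·(-0.8) + (0)·(1.2) + (2)·(2.2) + (3)·(-1.8)) / 4 = 3/4 = 0.75
  S[V,V] = ((-0.8)·(-0.8) + (-0.8)·(-0.8) + (1.2)·(1.2) + (2.2)·(2.2) + (-1.8)·(-1.8)) / 4 = 10.8/4 = 2.7

S is symmetric (S[j,i] = S[i,j]). Assembling:

S = [[6.5, 0.75],
 [0.75, 2.7]]


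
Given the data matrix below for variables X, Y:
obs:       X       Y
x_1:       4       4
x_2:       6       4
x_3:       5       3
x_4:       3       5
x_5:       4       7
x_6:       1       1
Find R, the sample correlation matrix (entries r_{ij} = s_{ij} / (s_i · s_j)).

Step 1 — column means:
  mean(X) = (4 + 6 + 5 + 3 + 4 + 1) / 6 = 23/6 = 3.8333
  mean(Y) = (4 + 4 + 3 + 5 + 7 + 1) / 6 = 24/6 = 4

Step 2 — sample variances and covariances s[i,j] = (1/(n-1)) · Σ_k (x_{k,i} - mean_i) · (x_{k,j} - mean_j), with n-1 = 5:
  s[X,X] = ((0.1667)·(0.1667) + (2.1667)·(2.1667) + (1.1667)·(1.1667) + (-0.8333)·(-0.8333) + (0.1667)·(0.1667) + (-2.8333)·(-2.8333)) / 5 = 14.8333/5 = 2.9667
  s[X,Y] = ((0.1667)·(0) + (2.1667)·(0) + (1.1667)·(-1) + (-0.8333)·(1) + (0.1667)·(3) + (-2.8333)·(-3)) / 5 = 7/5 = 1.4
  s[Y,Y] = ((0)·(0) + (0)·(0) + (-1)·(-1) + (1)·(1) + (3)·(3) + (-3)·(-3)) / 5 = 20/5 = 4
  Sample standard deviations s_i = √(s[i,i]):
  s(X) = √(2.9667) = 1.7224
  s(Y) = √(4) = 2

Step 3 — r_{ij} = s_{ij} / (s_i · s_j):
  r[X,X] = 1 (diagonal).
  r[X,Y] = 1.4 / (1.7224 · 2) = 1.4 / 3.4448 = 0.4064
  r[Y,Y] = 1 (diagonal).

R is symmetric with unit diagonal. Assembling:

R = [[1, 0.4064],
 [0.4064, 1]]


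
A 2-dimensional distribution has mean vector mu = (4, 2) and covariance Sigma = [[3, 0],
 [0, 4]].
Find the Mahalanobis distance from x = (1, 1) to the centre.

Step 1 — centre the observation: (x - mu) = (-3, -1).

Step 2 — invert Sigma. det(Sigma) = 3·4 - (0)² = 12.
  Sigma^{-1} = (1/det) · [[d, -b], [-b, a]] = [[0.3333, 0],
 [0, 0.25]].

Step 3 — form the quadratic (x - mu)^T · Sigma^{-1} · (x - mu):
  Sigma^{-1} · (x - mu) = (-1, -0.25).
  (x - mu)^T · [Sigma^{-1} · (x - mu)] = (-3)·(-1) + (-1)·(-0.25) = 3.25.

Step 4 — take square root: d = √(3.25) ≈ 1.8028.

d(x, mu) = √(3.25) ≈ 1.8028


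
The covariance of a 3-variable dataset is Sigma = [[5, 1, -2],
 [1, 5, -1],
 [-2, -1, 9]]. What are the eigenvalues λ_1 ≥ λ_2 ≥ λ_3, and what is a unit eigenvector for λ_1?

Step 1 — characteristic polynomial p(λ) = det(λI - Sigma) = λ³ - tr·λ² + c_1·λ - det, where tr = trace, c_1 = sum of the principal 2×2 minors, det = det(Sigma):
  tr = 5 + 5 + 9 = 19,
  c_1 = (5·5 - (1)²) + (5·9 - (-2)²) + (5·9 - (-1)²) = 24 + 41 + 44 = 109,
  det = 5·(5·9 - (-1)²) - (1)·((1)·9 - (-1)·(-2)) + (-2)·((1)·(-1) - 5·(-2)) = 5·(44) - (1)·(7) + (-2)·(9) = 195.
  So p(λ) = λ³ - 19λ² + 109λ - 195.
Step 2 — look for an integer root (rational root theorem: any rational root is an integer divisor of 195). Testing λ = 5:
  p(5) = 125 - 475 + 545 - 195 = 0  ✓
  Dividing out (λ - 5): p(λ) = (λ - 5)(λ² - 14λ + 39).
Step 3 — remaining eigenvalues from the quadratic λ² - 14λ + 39 = 0:
  Δ = 14² - 4·39 = 196 - 156 = 40,  λ = (14 ± √40)/2 = (14 ± 6.3246)/2 ≈ 10.1623 or 3.8377.
  Sorted: λ_1 = 10.1623,  λ_2 = 5,  λ_3 = 3.8377  (check: sum = 19 = tr ✓).

Step 4 — unit eigenvector for λ_1 ≈ 10.1623: v spans the null space of (Sigma - λ_1 I), whose rows are
  r_1 = (-5.1623, 1, -2),  r_2 = (1, -5.1623, -1),  r_3 = (-2, -1, -1.1623).
  v is orthogonal to every row, so take v ∝ r_1 × r_2 = ((1)·(-1) - (-2)·(-5.1623), (-2)·(1) - (-5.1623)·(-1), (-5.1623)·(-5.1623) - (1)·(1)) ≈ (-11.3246, -7.1623, 25.6491).
  Rescale (multiply by -1 so the first nonzero entry is positive): u = (11.3246, 7.1623, -25.6491).
  ||u|| = √((11.3246)² + (7.1623)² + (-25.6491)²) = √(837.4207) ≈ 28.9382,  v_1 = u/||u|| ≈ (0.3913, 0.2475, -0.8863) (||v_1|| = 1).

λ_1 = 10.1623,  λ_2 = 5,  λ_3 = 3.8377;  v_1 ≈ (0.3913, 0.2475, -0.8863)


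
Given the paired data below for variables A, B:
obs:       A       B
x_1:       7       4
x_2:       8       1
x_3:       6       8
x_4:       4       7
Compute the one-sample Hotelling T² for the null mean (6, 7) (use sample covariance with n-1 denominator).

Step 1 — sample mean vector:
  mean(A) = (7 + 8 + 6 + 4) / 4 = 25/4 = 6.25
  mean(B) = (4 + 1 + 8 + 7) / 4 = 20/4 = 5
  x̄ = (6.25, 5),  deviation x̄ - mu_0 = (6.25, 5) - (6, 7) = (0.25, -2).

Step 2 — sample covariance matrix, S[i,j] = (1/(n-1)) · Σ_k (x_{k,i} - mean_i) · (x_{k,j} - mean_j), divisor n-1 = 3:
  S[A,A] = ((0.75)·(0.75) + (1.75)·(1.75) + (-0.25)·(-0.25) + (-2.25)·(-2.25)) / 3 = 8.75/3 = 2.9167
  S[A,B] = ((0.75)·(-1) + (1.75)·(-4) + (-0.25)·(3) + (-2.25)·(2)) / 3 = -13/3 = -4.3333
  S[B,B] = ((-1)·(-1) + (-4)·(-4) + (3)·(3) + (2)·(2)) / 3 = 30/3 = 10
  S = [[2.9167, -4.3333],
 [-4.3333, 10]].

Step 3 — invert S. det(S) = 2.9167·10 - (-4.3333)² = 10.3889.
  S^{-1} = (1/det) · [[d, -b], [-b, a]] = [[0.9626, 0.4171],
 [0.4171, 0.2807]].

Step 4 — quadratic form (x̄ - mu_0)^T · S^{-1} · (x̄ - mu_0):
  S^{-1} · (x̄ - mu_0) = (-0.5936, -0.4572),
  (x̄ - mu_0)^T · [...] = (0.25)·(-0.5936) + (-2)·(-0.4572) = 0.766.

Step 5 — scale by n: T² = 4 · 0.766 = 3.0642.

T² ≈ 3.0642
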